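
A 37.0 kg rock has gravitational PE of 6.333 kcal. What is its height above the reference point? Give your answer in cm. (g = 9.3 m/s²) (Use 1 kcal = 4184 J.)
Convert to SI: m = 37.0 kg, PE = 26497.3 J
h = PE/(mg) = 26497.3/(37.0·9.3) = 77.0046 m = 7700 cm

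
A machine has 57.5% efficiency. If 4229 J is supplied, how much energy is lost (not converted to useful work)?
W_lost = W_in(1 − η) = 4229·(1 − 0.575) = 1797 J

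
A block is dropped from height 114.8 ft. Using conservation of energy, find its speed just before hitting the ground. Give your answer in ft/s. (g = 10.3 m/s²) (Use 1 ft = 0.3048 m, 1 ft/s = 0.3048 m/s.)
Convert to SI: h = 34.991 m
mgh = ½mv² ⇒ v = √(2gh) = √(2·10.3·34.991) = 26.848 m/s = 88.08 ft/s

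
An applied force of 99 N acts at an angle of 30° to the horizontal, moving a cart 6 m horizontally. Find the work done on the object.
W = F·d·cosθ = (99)(6)cos(30°) = 514.4 J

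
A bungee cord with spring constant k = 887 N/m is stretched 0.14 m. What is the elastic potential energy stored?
PE = ½kx² = ½(887)(0.14)² = 8.693 J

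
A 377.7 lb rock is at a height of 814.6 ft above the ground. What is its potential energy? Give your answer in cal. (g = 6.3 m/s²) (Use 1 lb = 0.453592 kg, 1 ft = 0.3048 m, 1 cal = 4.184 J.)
Convert to SI: m = 171.322 kg, h = 248.29 m
PE = mgh = (171.322)(6.3)(248.29) = 267986 J = 64050 cal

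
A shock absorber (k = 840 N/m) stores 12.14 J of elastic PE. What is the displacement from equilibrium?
x = √(2·PE/k) = √(2·12.14/840) = 0.17 m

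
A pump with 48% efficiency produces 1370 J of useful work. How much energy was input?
W_in = W_out/η = 1370/0.48 = 2854 J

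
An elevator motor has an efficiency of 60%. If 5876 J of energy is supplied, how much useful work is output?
W_out = η·W_in = 0.6·5876 = 3525.6 J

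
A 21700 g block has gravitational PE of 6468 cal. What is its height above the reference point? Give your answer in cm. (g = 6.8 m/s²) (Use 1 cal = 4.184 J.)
Convert to SI: m = 21.7 kg, PE = 27062.1 J
h = PE/(mg) = 27062.1/(21.7·6.8) = 183.397 m = 18340 cm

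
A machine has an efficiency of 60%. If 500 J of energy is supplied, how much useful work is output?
W_out = η·W_in = 0.6·500 = 300.0 J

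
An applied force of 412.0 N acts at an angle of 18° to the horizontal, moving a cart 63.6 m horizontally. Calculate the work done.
W = F·d·cosθ = (412.0)(63.6)cos(18°) = 24920 J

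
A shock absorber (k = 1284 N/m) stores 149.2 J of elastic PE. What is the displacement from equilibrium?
x = √(2·PE/k) = √(2·149.2/1284) = 0.4821 m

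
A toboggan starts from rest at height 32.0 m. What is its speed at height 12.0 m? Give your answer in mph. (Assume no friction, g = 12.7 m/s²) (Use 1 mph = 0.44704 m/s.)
mgh₁ = mgh₂ + ½mv² ⇒ v = √(2g(h₁−h₂)) = √(2·12.7·20.0) = 22.5389 m/s = 50.42 mph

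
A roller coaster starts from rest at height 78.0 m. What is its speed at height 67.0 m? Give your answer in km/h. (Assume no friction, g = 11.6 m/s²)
mgh₁ = mgh₂ + ½mv² ⇒ v = √(2g(h₁−h₂)) = √(2·11.6·11.0) = 15.975 m/s = 57.51 km/h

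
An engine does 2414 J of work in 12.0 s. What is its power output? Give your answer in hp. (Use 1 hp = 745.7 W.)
P = W/t = 2414.0/12.0 = 201.167 W = 0.2698 hp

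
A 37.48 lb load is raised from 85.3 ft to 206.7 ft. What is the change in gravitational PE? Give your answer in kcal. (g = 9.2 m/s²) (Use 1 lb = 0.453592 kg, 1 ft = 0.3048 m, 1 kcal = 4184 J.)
Convert to SI: m = 17.0006 kg, Δh = 37.0027 m
ΔPE = mgΔh = (17.0006)(9.2)(37.0027) = 5787.44 J = 1.383 kcal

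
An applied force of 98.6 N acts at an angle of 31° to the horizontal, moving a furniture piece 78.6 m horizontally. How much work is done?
W = F·d·cosθ = (98.6)(78.6)cos(31°) = 6643 J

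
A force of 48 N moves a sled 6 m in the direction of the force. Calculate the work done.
W = F·d = (48)(6) = 288.0 J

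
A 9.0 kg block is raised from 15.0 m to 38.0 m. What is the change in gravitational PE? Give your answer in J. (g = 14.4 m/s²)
ΔPE = mgΔh = (9.0)(14.4)(23.0) = 2981 J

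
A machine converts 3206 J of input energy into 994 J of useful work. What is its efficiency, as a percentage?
η = W_out/W_in = 994/3206 = 31.0%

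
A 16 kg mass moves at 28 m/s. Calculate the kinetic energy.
KE = ½mv² = ½(16)(28)² = 6272.0 J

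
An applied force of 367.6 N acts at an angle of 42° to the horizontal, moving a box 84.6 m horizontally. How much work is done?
W = F·d·cosθ = (367.6)(84.6)cos(42°) = 23110 J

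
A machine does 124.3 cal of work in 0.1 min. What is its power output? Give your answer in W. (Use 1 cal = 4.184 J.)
Convert to SI: W = 520.071 J, t = 6.0 s
P = W/t = 520.071/6.0 = 86.68 W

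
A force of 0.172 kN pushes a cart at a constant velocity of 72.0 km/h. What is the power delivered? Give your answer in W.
Convert to SI: F = 172.0 N, v = 20.0 m/s
P = Fv = (172.0)(20.0) = 3440 W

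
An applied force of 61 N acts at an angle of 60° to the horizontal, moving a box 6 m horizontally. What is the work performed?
W = F·d·cosθ = (61)(6)cos(60°) = 183.0 J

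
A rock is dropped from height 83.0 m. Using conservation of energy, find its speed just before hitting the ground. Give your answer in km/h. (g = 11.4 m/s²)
mgh = ½mv² ⇒ v = √(2gh) = √(2·11.4·83.0) = 43.5017 m/s = 156.6 km/h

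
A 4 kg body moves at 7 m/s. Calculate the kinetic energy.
KE = ½mv² = ½(4)(7)² = 98.0 J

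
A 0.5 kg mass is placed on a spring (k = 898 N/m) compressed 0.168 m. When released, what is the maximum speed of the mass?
½kx² = ½mv² ⇒ v = x√(k/m) = (0.168)√(898/0.5) = 7.12 m/s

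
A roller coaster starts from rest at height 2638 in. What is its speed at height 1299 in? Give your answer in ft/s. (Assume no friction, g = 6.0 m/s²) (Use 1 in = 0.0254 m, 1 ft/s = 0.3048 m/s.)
Convert to SI: h₁−h₂ = 34.0106 m
mgh₁ = mgh₂ + ½mv² ⇒ v = √(2g(h₁−h₂)) = √(2·6.0·34.0106) = 20.2022 m/s = 66.28 ft/s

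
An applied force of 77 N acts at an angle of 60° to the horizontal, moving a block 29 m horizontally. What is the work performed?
W = F·d·cosθ = (77)(29)cos(60°) = 1117 J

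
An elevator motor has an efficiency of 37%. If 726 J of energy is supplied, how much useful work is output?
W_out = η·W_in = 0.37·726 = 268.62 J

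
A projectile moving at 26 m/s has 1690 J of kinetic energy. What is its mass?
m = 2·KE/v² = 2·1690/(26)² = 5.0 kg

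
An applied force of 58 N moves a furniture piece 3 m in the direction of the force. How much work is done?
W = F·d = (58)(3) = 174.0 J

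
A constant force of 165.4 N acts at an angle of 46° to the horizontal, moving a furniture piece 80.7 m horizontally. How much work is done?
W = F·d·cosθ = (165.4)(80.7)cos(46°) = 9272 J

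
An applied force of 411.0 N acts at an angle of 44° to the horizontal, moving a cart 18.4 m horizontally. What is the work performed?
W = F·d·cosθ = (411.0)(18.4)cos(44°) = 5440 J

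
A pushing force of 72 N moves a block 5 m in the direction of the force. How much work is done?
W = F·d = (72)(5) = 360.0 J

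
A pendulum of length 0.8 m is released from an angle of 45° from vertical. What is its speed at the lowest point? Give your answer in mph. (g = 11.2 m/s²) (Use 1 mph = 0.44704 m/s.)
h = L(1 − cosθ) = 0.8(1 − cos45°) = 0.234315 m
v = √(2gh) = √(2·11.2·0.234315) = 2.29099 m/s = 5.125 mph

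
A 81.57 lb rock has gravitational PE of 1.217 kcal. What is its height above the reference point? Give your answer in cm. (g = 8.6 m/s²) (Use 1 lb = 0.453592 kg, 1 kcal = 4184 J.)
Convert to SI: m = 36.9995 kg, PE = 5091.93 J
h = PE/(mg) = 5091.93/(36.9995·8.6) = 16.0025 m = 1600 cm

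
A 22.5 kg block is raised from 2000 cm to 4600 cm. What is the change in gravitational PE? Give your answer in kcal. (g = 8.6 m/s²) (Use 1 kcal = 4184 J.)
Convert to SI: m = 22.5 kg, Δh = 26.0 m
ΔPE = mgΔh = (22.5)(8.6)(26.0) = 5031.0 J = 1.202 kcal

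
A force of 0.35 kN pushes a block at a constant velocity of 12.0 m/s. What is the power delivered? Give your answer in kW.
Convert to SI: F = 350.0 N, v = 12.0 m/s
P = Fv = (350.0)(12.0) = 4200.0 W = 4.2 kW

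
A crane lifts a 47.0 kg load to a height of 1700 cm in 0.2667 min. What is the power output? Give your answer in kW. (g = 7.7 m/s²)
Convert to SI: m = 47.0 kg, h = 17.0 m, t = 16.002 s
P = mgh/t = (47.0)(7.7)(17.0)/16.002 = 384.471 W = 0.3845 kW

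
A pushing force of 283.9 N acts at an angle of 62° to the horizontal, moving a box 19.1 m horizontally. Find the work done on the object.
W = F·d·cosθ = (283.9)(19.1)cos(62°) = 2546 J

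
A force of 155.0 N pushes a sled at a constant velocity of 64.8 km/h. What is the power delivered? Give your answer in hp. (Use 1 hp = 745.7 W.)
Convert to SI: F = 155.0 N, v = 18.0 m/s
P = Fv = (155.0)(18.0) = 2790.0 W = 3.741 hp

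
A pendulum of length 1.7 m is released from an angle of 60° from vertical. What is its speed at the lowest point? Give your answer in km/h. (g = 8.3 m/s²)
h = L(1 − cosθ) = 1.7(1 − cos60°) = 0.85 m
v = √(2gh) = √(2·8.3·0.85) = 3.75633 m/s = 13.52 km/h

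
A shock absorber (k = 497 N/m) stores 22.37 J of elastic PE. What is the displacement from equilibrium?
x = √(2·PE/k) = √(2·22.37/497) = 0.3 m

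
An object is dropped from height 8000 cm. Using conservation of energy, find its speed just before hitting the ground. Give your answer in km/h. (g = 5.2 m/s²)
Convert to SI: h = 80.0 m
mgh = ½mv² ⇒ v = √(2gh) = √(2·5.2·80.0) = 28.8444 m/s = 103.8 km/h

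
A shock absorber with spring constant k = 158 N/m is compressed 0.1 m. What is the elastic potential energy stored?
PE = ½kx² = ½(158)(0.1)² = 0.79 J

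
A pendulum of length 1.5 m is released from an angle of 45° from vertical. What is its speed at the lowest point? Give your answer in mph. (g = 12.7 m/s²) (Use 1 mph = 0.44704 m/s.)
h = L(1 − cosθ) = 1.5(1 − cos45°) = 0.43934 m
v = √(2gh) = √(2·12.7·0.43934) = 3.34054 m/s = 7.473 mph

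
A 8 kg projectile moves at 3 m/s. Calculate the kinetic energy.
KE = ½mv² = ½(8)(3)² = 36.0 J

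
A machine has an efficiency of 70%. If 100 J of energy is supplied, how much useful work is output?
W_out = η·W_in = 0.7·100 = 70.0 J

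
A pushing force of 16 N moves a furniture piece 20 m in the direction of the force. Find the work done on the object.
W = F·d = (16)(20) = 320.0 J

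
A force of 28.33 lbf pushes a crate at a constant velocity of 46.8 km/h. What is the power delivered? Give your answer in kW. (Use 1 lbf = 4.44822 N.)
Convert to SI: F = 126.018 N, v = 13.0 m/s
P = Fv = (126.018)(13.0) = 1638.23 W = 1.638 kW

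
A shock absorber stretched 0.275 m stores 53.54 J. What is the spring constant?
k = 2·PE/x² = 2·53.54/(0.275)² = 1416 N/m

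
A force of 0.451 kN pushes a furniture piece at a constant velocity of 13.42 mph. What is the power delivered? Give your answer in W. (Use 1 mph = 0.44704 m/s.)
Convert to SI: F = 451.0 N, v = 5.99928 m/s
P = Fv = (451.0)(5.99928) = 2706 W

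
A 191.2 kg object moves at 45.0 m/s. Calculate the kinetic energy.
KE = ½mv² = ½(191.2)(45.0)² = 193600 J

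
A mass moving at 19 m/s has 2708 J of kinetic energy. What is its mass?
m = 2·KE/v² = 2·2708/(19)² = 15.0 kg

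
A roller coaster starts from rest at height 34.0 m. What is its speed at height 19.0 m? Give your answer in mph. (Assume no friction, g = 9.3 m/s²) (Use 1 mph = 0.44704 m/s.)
mgh₁ = mgh₂ + ½mv² ⇒ v = √(2g(h₁−h₂)) = √(2·9.3·15.0) = 16.7033 m/s = 37.36 mph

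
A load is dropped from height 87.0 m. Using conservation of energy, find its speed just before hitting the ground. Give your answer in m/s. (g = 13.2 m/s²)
mgh = ½mv² ⇒ v = √(2gh) = √(2·13.2·87.0) = 47.92 m/s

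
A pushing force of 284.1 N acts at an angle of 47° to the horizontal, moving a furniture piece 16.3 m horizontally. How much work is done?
W = F·d·cosθ = (284.1)(16.3)cos(47°) = 3158 J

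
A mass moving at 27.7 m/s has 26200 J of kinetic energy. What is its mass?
m = 2·KE/v² = 2·26200/(27.7)² = 68.29 kg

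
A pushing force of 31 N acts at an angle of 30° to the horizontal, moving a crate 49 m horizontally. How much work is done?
W = F·d·cosθ = (31)(49)cos(30°) = 1315 J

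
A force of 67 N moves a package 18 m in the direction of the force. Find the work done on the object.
W = F·d = (67)(18) = 1206 J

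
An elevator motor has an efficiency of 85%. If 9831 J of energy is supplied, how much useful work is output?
W_out = η·W_in = 0.85·9831 = 8356.35 J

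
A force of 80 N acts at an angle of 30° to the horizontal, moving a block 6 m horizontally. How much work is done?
W = F·d·cosθ = (80)(6)cos(30°) = 415.7 J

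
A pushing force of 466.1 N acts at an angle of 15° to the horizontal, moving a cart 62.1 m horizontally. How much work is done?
W = F·d·cosθ = (466.1)(62.1)cos(15°) = 27960 J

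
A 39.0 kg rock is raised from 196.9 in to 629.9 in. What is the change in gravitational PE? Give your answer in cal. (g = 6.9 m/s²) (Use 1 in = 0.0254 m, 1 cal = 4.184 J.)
Convert to SI: m = 39.0 kg, Δh = 10.9982 m
ΔPE = mgΔh = (39.0)(6.9)(10.9982) = 2959.62 J = 707.4 cal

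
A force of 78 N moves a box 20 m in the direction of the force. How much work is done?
W = F·d = (78)(20) = 1560 J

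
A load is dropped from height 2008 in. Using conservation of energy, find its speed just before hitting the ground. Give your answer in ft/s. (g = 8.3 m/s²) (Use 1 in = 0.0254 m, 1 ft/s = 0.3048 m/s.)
Convert to SI: h = 51.0032 m
mgh = ½mv² ⇒ v = √(2gh) = √(2·8.3·51.0032) = 29.0973 m/s = 95.46 ft/s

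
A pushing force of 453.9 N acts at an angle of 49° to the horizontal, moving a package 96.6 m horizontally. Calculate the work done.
W = F·d·cosθ = (453.9)(96.6)cos(49°) = 28770 J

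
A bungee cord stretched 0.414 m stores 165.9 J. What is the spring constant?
k = 2·PE/x² = 2·165.9/(0.414)² = 1936 N/m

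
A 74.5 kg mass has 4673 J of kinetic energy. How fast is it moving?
v = √(2·KE/m) = √(2·4673/74.5) = 11.2 m/s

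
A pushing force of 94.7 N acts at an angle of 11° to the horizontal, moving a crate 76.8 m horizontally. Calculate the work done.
W = F·d·cosθ = (94.7)(76.8)cos(11°) = 7139 J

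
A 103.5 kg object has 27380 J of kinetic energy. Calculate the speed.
v = √(2·KE/m) = √(2·27380/103.5) = 23.0 m/s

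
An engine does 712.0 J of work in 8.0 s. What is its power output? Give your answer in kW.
P = W/t = 712.0/8.0 = 89.0 W = 0.089 kW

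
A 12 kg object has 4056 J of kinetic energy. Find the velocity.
v = √(2·KE/m) = √(2·4056/12) = 26.0 m/s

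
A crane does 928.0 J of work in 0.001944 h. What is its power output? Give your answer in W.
Convert to SI: W = 928.0 J, t = 6.9984 s
P = W/t = 928.0/6.9984 = 132.6 W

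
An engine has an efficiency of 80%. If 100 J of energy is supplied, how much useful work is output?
W_out = η·W_in = 0.8·100 = 80.0 J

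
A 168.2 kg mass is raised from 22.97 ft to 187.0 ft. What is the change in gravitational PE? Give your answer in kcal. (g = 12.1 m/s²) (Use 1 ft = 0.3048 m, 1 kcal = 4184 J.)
Convert to SI: m = 168.2 kg, Δh = 49.9963 m
ΔPE = mgΔh = (168.2)(12.1)(49.9963) = 101754 J = 24.32 kcal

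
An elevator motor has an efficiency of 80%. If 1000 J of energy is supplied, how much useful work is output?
W_out = η·W_in = 0.8·1000 = 800.0 J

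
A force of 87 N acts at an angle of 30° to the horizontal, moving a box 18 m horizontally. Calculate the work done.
W = F·d·cosθ = (87)(18)cos(30°) = 1356 J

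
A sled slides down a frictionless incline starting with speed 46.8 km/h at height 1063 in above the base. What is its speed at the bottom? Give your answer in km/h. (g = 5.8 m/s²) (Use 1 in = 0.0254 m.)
Convert to SI: v₀ = 13.0 m/s, h = 27.0002 m
½mv₀² + mgh = ½mv² ⇒ v = √(v₀² + 2gh) = √(13.0² + 2·5.8·27.0002) = 21.9591 m/s = 79.05 km/h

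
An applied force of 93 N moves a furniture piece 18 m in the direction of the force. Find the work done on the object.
W = F·d = (93)(18) = 1674 J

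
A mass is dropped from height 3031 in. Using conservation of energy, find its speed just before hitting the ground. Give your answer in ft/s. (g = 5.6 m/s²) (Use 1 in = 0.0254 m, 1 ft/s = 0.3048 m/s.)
Convert to SI: h = 76.9874 m
mgh = ½mv² ⇒ v = √(2gh) = √(2·5.6·76.9874) = 29.3642 m/s = 96.34 ft/s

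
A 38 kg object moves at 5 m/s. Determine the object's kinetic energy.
KE = ½mv² = ½(38)(5)² = 475.0 J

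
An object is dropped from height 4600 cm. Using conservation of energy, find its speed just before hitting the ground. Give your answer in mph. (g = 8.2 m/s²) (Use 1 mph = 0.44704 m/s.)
Convert to SI: h = 46.0 m
mgh = ½mv² ⇒ v = √(2gh) = √(2·8.2·46.0) = 27.4663 m/s = 61.44 mph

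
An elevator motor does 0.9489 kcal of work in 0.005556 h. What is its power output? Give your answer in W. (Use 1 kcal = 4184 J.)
Convert to SI: W = 3970.2 J, t = 20.0016 s
P = W/t = 3970.2/20.0016 = 198.5 W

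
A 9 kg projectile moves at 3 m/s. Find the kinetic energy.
KE = ½mv² = ½(9)(3)² = 40.5 J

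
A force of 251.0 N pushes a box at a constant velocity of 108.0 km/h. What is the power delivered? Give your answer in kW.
Convert to SI: F = 251.0 N, v = 30.0 m/s
P = Fv = (251.0)(30.0) = 7530.0 W = 7.53 kW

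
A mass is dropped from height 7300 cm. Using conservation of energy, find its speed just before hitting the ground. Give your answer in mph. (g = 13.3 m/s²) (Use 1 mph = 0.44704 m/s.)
Convert to SI: h = 73.0 m
mgh = ½mv² ⇒ v = √(2gh) = √(2·13.3·73.0) = 44.0659 m/s = 98.57 mph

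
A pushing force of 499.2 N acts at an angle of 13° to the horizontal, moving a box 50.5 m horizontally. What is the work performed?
W = F·d·cosθ = (499.2)(50.5)cos(13°) = 24560 J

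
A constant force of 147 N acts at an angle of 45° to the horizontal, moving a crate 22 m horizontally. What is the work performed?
W = F·d·cosθ = (147)(22)cos(45°) = 2287 J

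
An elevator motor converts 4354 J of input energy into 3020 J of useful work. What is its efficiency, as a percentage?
η = W_out/W_in = 3020/4354 = 69.36%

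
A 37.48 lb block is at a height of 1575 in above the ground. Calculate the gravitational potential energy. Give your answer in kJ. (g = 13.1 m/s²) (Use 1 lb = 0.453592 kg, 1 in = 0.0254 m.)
Convert to SI: m = 17.0006 kg, h = 40.005 m
PE = mgh = (17.0006)(13.1)(40.005) = 8909.44 J = 8.909 kJ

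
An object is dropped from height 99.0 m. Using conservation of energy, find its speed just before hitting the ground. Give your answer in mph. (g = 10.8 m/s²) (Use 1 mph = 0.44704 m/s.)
mgh = ½mv² ⇒ v = √(2gh) = √(2·10.8·99.0) = 46.2428 m/s = 103.4 mph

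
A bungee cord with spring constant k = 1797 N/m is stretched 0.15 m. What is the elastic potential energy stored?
PE = ½kx² = ½(1797)(0.15)² = 20.22 J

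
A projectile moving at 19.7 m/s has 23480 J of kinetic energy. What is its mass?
m = 2·KE/v² = 2·23480/(19.7)² = 121.0 kg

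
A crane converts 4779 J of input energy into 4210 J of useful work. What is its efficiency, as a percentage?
η = W_out/W_in = 4210/4779 = 88.09%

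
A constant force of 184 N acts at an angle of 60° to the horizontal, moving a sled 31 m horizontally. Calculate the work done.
W = F·d·cosθ = (184)(31)cos(60°) = 2852 J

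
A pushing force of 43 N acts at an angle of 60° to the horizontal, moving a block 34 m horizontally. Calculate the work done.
W = F·d·cosθ = (43)(34)cos(60°) = 731.0 J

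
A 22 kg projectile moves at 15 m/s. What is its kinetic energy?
KE = ½mv² = ½(22)(15)² = 2475.0 J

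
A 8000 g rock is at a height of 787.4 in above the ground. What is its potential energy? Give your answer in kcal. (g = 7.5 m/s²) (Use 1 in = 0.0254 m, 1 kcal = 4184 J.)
Convert to SI: m = 8.0 kg, h = 20.0 m
PE = mgh = (8.0)(7.5)(20.0) = 1200.0 J = 0.2868 kcal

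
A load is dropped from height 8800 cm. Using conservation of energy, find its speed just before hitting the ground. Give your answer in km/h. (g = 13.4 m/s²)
Convert to SI: h = 88.0 m
mgh = ½mv² ⇒ v = √(2gh) = √(2·13.4·88.0) = 48.5634 m/s = 174.8 km/h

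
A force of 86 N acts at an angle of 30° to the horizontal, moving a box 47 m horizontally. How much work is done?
W = F·d·cosθ = (86)(47)cos(30°) = 3500 J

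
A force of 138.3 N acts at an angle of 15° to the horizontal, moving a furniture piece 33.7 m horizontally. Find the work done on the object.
W = F·d·cosθ = (138.3)(33.7)cos(15°) = 4502 J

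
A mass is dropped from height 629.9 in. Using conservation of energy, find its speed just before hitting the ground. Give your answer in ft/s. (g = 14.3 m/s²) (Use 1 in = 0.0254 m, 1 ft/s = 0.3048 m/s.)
Convert to SI: h = 15.9995 m
mgh = ½mv² ⇒ v = √(2gh) = √(2·14.3·15.9995) = 21.3912 m/s = 70.18 ft/s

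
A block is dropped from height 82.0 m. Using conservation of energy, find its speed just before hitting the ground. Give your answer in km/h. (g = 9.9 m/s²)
mgh = ½mv² ⇒ v = √(2gh) = √(2·9.9·82.0) = 40.2939 m/s = 145.1 km/h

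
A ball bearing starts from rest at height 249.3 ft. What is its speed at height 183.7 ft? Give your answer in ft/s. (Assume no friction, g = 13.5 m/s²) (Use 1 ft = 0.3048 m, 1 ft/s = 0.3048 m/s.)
Convert to SI: h₁−h₂ = 19.9949 m
mgh₁ = mgh₂ + ½mv² ⇒ v = √(2g(h₁−h₂)) = √(2·13.5·19.9949) = 23.2349 m/s = 76.23 ft/s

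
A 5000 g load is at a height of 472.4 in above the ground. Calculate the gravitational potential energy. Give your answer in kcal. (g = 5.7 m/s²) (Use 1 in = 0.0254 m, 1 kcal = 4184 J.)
Convert to SI: m = 5.0 kg, h = 11.999 m
PE = mgh = (5.0)(5.7)(11.999) = 341.97 J = 0.08173 kcal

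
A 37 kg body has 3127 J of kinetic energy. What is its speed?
v = √(2·KE/m) = √(2·3127/37) = 13.0 m/s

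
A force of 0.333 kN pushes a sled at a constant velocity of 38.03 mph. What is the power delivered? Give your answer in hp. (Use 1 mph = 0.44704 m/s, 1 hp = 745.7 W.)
Convert to SI: F = 333.0 N, v = 17.0009 m/s
P = Fv = (333.0)(17.0009) = 5661.31 W = 7.592 hp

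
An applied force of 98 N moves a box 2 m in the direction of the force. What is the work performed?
W = F·d = (98)(2) = 196.0 J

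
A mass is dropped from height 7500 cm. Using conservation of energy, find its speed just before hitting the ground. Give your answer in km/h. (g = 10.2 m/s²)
Convert to SI: h = 75.0 m
mgh = ½mv² ⇒ v = √(2gh) = √(2·10.2·75.0) = 39.1152 m/s = 140.8 km/h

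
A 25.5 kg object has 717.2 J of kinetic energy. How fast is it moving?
v = √(2·KE/m) = √(2·717.2/25.5) = 7.5 m/s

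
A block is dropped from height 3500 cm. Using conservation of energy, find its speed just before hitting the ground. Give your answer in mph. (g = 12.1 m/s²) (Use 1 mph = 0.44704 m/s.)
Convert to SI: h = 35.0 m
mgh = ½mv² ⇒ v = √(2gh) = √(2·12.1·35.0) = 29.1033 m/s = 65.1 mph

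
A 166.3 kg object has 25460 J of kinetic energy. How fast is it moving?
v = √(2·KE/m) = √(2·25460/166.3) = 17.5 m/s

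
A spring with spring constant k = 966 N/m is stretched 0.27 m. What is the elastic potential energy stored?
PE = ½kx² = ½(966)(0.27)² = 35.21 J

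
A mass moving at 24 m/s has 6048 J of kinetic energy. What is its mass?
m = 2·KE/v² = 2·6048/(24)² = 21.0 kg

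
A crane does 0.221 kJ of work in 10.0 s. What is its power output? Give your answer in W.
Convert to SI: W = 221.0 J, t = 10.0 s
P = W/t = 221.0/10.0 = 22.1 W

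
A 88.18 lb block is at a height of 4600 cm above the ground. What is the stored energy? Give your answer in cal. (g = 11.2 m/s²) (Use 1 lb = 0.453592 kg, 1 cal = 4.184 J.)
Convert to SI: m = 39.9977 kg, h = 46.0 m
PE = mgh = (39.9977)(11.2)(46.0) = 20606.8 J = 4925 cal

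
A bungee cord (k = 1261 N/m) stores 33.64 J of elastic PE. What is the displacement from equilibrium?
x = √(2·PE/k) = √(2·33.64/1261) = 0.231 m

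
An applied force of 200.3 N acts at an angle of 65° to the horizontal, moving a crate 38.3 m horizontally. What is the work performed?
W = F·d·cosθ = (200.3)(38.3)cos(65°) = 3242 J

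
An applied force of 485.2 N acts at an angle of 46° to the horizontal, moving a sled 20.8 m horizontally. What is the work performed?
W = F·d·cosθ = (485.2)(20.8)cos(46°) = 7011 J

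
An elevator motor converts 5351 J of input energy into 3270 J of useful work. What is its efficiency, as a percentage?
η = W_out/W_in = 3270/5351 = 61.11%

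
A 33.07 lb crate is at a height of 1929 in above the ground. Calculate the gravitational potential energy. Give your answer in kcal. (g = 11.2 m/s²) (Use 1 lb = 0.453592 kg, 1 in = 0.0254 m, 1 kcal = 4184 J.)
Convert to SI: m = 15.0003 kg, h = 48.9966 m
PE = mgh = (15.0003)(11.2)(48.9966) = 8231.59 J = 1.967 kcal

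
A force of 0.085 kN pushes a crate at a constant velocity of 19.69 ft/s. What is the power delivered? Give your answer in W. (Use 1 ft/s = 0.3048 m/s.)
Convert to SI: F = 85.0 N, v = 6.00151 m/s
P = Fv = (85.0)(6.00151) = 510.1 W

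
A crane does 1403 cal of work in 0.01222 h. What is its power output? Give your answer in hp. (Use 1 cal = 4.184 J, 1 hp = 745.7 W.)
Convert to SI: W = 5870.15 J, t = 43.992 s
P = W/t = 5870.15/43.992 = 133.437 W = 0.1789 hp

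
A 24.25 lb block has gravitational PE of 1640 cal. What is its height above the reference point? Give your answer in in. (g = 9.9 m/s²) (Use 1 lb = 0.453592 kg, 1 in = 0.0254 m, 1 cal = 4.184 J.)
Convert to SI: m = 10.9996 kg, PE = 6861.76 J
h = PE/(mg) = 6861.76/(10.9996·9.9) = 63.012 m = 2481 in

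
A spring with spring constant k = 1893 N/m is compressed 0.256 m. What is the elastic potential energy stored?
PE = ½kx² = ½(1893)(0.256)² = 62.03 J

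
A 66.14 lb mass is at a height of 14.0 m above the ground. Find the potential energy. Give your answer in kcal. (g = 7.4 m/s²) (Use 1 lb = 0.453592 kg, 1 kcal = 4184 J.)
Convert to SI: m = 30.0006 kg, h = 14.0 m
PE = mgh = (30.0006)(7.4)(14.0) = 3108.06 J = 0.7428 kcal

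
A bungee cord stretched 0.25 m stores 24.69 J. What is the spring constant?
k = 2·PE/x² = 2·24.69/(0.25)² = 790.1 N/m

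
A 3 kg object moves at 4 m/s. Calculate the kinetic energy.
KE = ½mv² = ½(3)(4)² = 24.0 J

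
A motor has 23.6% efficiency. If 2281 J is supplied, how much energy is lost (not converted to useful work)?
W_lost = W_in(1 − η) = 2281·(1 − 0.236) = 1743 J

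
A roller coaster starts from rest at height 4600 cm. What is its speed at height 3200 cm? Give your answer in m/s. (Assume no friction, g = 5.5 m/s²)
Convert to SI: h₁−h₂ = 14.0 m
mgh₁ = mgh₂ + ½mv² ⇒ v = √(2g(h₁−h₂)) = √(2·5.5·14.0) = 12.41 m/s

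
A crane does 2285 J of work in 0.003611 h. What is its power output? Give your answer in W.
Convert to SI: W = 2285.0 J, t = 12.9996 s
P = W/t = 2285.0/12.9996 = 175.8 W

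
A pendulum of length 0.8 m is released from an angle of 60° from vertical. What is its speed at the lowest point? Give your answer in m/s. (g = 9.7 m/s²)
h = L(1 − cosθ) = 0.8(1 − cos60°) = 0.4 m
v = √(2gh) = √(2·9.7·0.4) = 2.786 m/s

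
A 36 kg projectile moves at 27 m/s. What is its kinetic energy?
KE = ½mv² = ½(36)(27)² = 13122.0 J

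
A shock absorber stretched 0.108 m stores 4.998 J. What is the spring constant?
k = 2·PE/x² = 2·4.998/(0.108)² = 857.0 N/m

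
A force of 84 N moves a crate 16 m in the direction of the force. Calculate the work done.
W = F·d = (84)(16) = 1344 J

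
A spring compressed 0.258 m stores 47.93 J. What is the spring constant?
k = 2·PE/x² = 2·47.93/(0.258)² = 1440 N/m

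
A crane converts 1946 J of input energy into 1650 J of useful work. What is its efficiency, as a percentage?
η = W_out/W_in = 1650/1946 = 84.79%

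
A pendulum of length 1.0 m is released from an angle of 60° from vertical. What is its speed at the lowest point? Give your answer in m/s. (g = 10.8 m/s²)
h = L(1 − cosθ) = 1.0(1 − cos60°) = 0.5 m
v = √(2gh) = √(2·10.8·0.5) = 3.286 m/s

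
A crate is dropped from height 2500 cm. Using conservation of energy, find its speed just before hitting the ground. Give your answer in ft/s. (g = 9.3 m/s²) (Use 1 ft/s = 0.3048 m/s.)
Convert to SI: h = 25.0 m
mgh = ½mv² ⇒ v = √(2gh) = √(2·9.3·25.0) = 21.5639 m/s = 70.75 ft/s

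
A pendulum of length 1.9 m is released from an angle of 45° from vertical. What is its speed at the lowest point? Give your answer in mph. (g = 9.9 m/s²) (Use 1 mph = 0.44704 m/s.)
h = L(1 − cosθ) = 1.9(1 − cos45°) = 0.556497 m
v = √(2gh) = √(2·9.9·0.556497) = 3.31943 m/s = 7.425 mph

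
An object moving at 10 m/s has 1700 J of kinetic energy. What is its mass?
m = 2·KE/v² = 2·1700/(10)² = 34.0 kg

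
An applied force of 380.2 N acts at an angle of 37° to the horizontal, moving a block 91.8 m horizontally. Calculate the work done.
W = F·d·cosθ = (380.2)(91.8)cos(37°) = 27870 J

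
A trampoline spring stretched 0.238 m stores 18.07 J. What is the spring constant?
k = 2·PE/x² = 2·18.07/(0.238)² = 638.0 N/m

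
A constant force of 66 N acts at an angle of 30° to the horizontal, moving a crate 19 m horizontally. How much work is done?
W = F·d·cosθ = (66)(19)cos(30°) = 1086 J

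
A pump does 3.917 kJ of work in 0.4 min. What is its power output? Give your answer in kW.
Convert to SI: W = 3917.0 J, t = 24.0 s
P = W/t = 3917.0/24.0 = 163.208 W = 0.1632 kW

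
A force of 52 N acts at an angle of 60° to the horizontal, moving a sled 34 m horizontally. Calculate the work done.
W = F·d·cosθ = (52)(34)cos(60°) = 884.0 J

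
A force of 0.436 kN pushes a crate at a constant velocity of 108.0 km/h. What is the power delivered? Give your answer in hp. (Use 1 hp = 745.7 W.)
Convert to SI: F = 436.0 N, v = 30.0 m/s
P = Fv = (436.0)(30.0) = 13080.0 W = 17.54 hp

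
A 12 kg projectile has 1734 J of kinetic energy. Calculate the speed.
v = √(2·KE/m) = √(2·1734/12) = 17.0 m/s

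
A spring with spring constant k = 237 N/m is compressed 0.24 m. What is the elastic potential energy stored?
PE = ½kx² = ½(237)(0.24)² = 6.826 J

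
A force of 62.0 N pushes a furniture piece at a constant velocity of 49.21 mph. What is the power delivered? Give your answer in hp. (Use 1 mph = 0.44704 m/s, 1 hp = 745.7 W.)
Convert to SI: F = 62.0 N, v = 21.9988 m/s
P = Fv = (62.0)(21.9988) = 1363.93 W = 1.829 hp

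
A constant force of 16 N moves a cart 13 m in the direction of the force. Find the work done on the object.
W = F·d = (16)(13) = 208.0 J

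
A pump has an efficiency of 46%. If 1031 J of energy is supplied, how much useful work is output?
W_out = η·W_in = 0.46·1031 = 474.26 J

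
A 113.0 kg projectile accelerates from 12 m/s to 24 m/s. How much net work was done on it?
W = ΔKE = ½m(v₂² − v₁²) = ½(113.0)(24² − 12²) = 24408.0 J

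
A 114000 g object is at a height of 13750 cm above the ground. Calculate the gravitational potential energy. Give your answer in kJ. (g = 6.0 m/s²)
Convert to SI: m = 114.0 kg, h = 137.5 m
PE = mgh = (114.0)(6.0)(137.5) = 94050.0 J = 94.05 kJ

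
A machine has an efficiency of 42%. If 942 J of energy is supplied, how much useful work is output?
W_out = η·W_in = 0.42·942 = 395.64 J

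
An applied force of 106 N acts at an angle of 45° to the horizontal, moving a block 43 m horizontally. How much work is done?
W = F·d·cosθ = (106)(43)cos(45°) = 3223 J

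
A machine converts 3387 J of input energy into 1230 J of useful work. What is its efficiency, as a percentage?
η = W_out/W_in = 1230/3387 = 36.32%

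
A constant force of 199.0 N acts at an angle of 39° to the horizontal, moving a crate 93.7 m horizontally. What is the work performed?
W = F·d·cosθ = (199.0)(93.7)cos(39°) = 14490 J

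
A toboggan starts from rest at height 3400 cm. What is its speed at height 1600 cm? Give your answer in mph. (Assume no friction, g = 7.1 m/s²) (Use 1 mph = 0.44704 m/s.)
Convert to SI: h₁−h₂ = 18.0 m
mgh₁ = mgh₂ + ½mv² ⇒ v = √(2g(h₁−h₂)) = √(2·7.1·18.0) = 15.9875 m/s = 35.76 mph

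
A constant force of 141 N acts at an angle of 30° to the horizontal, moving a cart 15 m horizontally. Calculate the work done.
W = F·d·cosθ = (141)(15)cos(30°) = 1832 J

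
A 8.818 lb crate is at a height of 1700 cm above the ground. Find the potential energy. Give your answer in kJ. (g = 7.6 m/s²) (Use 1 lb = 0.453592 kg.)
Convert to SI: m = 3.99977 kg, h = 17.0 m
PE = mgh = (3.99977)(7.6)(17.0) = 516.771 J = 0.5168 kJ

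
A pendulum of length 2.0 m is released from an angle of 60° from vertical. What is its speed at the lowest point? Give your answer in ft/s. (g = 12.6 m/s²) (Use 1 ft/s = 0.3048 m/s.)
h = L(1 − cosθ) = 2.0(1 − cos60°) = 1.0 m
v = √(2gh) = √(2·12.6·1.0) = 5.01996 m/s = 16.47 ft/s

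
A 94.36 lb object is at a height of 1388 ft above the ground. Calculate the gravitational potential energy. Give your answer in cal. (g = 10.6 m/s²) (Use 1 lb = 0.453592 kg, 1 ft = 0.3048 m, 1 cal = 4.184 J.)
Convert to SI: m = 42.8009 kg, h = 423.062 m
PE = mgh = (42.8009)(10.6)(423.062) = 191939 J = 45870 cal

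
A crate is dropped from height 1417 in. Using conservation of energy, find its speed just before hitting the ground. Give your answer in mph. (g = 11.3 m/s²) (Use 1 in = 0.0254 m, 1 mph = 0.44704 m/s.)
Convert to SI: h = 35.9918 m
mgh = ½mv² ⇒ v = √(2gh) = √(2·11.3·35.9918) = 28.5204 m/s = 63.8 mph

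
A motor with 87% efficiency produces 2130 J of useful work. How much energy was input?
W_in = W_out/η = 2130/0.87 = 2448 J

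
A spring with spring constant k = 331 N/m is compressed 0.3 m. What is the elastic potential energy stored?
PE = ½kx² = ½(331)(0.3)² = 14.9 J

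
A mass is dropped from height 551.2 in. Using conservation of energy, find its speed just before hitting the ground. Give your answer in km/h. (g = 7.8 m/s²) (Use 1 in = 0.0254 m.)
Convert to SI: h = 14.0005 m
mgh = ½mv² ⇒ v = √(2gh) = √(2·7.8·14.0005) = 14.7786 m/s = 53.2 km/h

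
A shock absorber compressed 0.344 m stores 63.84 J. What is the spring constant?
k = 2·PE/x² = 2·63.84/(0.344)² = 1079 N/m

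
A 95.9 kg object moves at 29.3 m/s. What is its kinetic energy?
KE = ½mv² = ½(95.9)(29.3)² = 41160 J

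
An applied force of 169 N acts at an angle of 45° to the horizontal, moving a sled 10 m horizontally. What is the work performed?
W = F·d·cosθ = (169)(10)cos(45°) = 1195 J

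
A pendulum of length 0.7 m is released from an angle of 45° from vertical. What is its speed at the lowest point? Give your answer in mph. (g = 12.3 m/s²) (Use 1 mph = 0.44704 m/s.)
h = L(1 − cosθ) = 0.7(1 − cos45°) = 0.205025 m
v = √(2gh) = √(2·12.3·0.205025) = 2.2458 m/s = 5.024 mph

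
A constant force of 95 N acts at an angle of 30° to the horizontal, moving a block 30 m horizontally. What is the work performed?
W = F·d·cosθ = (95)(30)cos(30°) = 2468 J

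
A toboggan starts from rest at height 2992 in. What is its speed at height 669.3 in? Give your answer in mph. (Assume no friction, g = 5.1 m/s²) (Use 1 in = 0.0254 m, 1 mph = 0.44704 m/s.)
Convert to SI: h₁−h₂ = 58.9966 m
mgh₁ = mgh₂ + ½mv² ⇒ v = √(2g(h₁−h₂)) = √(2·5.1·58.9966) = 24.5309 m/s = 54.87 mph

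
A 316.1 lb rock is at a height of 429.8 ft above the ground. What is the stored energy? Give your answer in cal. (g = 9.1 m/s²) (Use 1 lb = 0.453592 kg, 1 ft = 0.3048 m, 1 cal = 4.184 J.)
Convert to SI: m = 143.38 kg, h = 131.003 m
PE = mgh = (143.38)(9.1)(131.003) = 170928 J = 40850 cal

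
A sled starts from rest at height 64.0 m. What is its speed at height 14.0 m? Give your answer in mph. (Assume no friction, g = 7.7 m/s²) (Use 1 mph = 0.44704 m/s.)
mgh₁ = mgh₂ + ½mv² ⇒ v = √(2g(h₁−h₂)) = √(2·7.7·50.0) = 27.7489 m/s = 62.07 mph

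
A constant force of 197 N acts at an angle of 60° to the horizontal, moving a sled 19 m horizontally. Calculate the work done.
W = F·d·cosθ = (197)(19)cos(60°) = 1872 J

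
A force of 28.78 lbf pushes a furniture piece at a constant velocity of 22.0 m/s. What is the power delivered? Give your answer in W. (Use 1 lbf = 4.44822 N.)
Convert to SI: F = 128.02 N, v = 22.0 m/s
P = Fv = (128.02)(22.0) = 2816 W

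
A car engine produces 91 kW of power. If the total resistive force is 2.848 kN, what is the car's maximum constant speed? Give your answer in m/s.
Convert to SI: F = 2848.0 N
P = Fv ⇒ v = P/F = 91000 W/2848.0 N = 31.95 m/s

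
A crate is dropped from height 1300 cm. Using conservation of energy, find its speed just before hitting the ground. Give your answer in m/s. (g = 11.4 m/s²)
Convert to SI: h = 13.0 m
mgh = ½mv² ⇒ v = √(2gh) = √(2·11.4·13.0) = 17.22 m/s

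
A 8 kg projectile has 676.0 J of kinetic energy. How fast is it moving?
v = √(2·KE/m) = √(2·676.0/8) = 13.0 m/s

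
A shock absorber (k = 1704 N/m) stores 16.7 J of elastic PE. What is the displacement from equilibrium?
x = √(2·PE/k) = √(2·16.7/1704) = 0.14 m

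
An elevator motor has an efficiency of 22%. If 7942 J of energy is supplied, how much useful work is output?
W_out = η·W_in = 0.22·7942 = 1747.24 J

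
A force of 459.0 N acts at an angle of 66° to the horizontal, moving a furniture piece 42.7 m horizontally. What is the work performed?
W = F·d·cosθ = (459.0)(42.7)cos(66°) = 7972 J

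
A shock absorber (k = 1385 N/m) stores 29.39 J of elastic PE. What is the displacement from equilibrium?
x = √(2·PE/k) = √(2·29.39/1385) = 0.206 m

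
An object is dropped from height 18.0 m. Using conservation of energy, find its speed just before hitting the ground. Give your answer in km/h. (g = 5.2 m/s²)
mgh = ½mv² ⇒ v = √(2gh) = √(2·5.2·18.0) = 13.6821 m/s = 49.26 km/h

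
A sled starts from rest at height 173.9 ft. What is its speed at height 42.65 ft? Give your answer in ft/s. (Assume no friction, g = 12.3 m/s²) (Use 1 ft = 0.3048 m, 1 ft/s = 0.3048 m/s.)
Convert to SI: h₁−h₂ = 40.005 m
mgh₁ = mgh₂ + ½mv² ⇒ v = √(2g(h₁−h₂)) = √(2·12.3·40.005) = 31.3707 m/s = 102.9 ft/s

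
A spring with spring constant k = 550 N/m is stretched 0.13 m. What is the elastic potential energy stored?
PE = ½kx² = ½(550)(0.13)² = 4.648 J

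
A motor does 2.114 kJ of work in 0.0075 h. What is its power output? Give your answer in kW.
Convert to SI: W = 2114.0 J, t = 27.0 s
P = W/t = 2114.0/27.0 = 78.2963 W = 0.0783 kW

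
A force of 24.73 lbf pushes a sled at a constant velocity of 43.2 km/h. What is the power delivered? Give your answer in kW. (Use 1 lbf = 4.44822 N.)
Convert to SI: F = 110.004 N, v = 12.0 m/s
P = Fv = (110.004)(12.0) = 1320.05 W = 1.32 kW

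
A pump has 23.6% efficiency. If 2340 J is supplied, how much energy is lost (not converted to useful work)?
W_lost = W_in(1 − η) = 2340·(1 − 0.236) = 1788 J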